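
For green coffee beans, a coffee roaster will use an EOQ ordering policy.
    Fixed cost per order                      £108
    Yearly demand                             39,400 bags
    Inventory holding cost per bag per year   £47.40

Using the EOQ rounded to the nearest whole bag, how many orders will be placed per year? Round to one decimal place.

EOQ = √(2DS/H) = √(2 × 39,400 × 108 / 47.4)
    = √(179,544.30) ≈ 423.73 → Q = 424
N = D/Q = 39,400/424 ≈ 92.925 orders/yr

92.9 orders per year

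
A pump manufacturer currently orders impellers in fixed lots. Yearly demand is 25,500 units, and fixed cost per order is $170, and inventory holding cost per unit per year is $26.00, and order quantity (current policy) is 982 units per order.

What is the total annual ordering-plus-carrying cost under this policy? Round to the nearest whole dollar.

$17,180

Ordering: D/Q × S = 25,500/982 × $170 = $4,414.46
Holding:  Q/2 × H = 982/2 × $26 = $12,766.00
Total = $4,414.46 + $12,766.00 = $17,180.46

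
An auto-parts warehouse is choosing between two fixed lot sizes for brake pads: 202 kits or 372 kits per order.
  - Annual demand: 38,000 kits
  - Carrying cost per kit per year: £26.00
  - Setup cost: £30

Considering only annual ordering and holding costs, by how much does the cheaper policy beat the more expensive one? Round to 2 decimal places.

£369.05

TC(Q) = (D/Q)S + (Q/2)H
TC(202) = (38,000/202)×30 + (202/2)×26 = £8,269.56
TC(372) = (38,000/372)×30 + (372/2)×26 = £7,900.52
Lots of 372 are cheaper by £369.05.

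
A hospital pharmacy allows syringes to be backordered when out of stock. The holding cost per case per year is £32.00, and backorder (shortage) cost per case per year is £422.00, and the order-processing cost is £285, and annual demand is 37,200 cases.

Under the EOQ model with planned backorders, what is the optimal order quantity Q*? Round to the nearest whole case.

Basic EOQ = √(2·37,200·285/32) = 814.018
Backorder adjustment √((H+b)/b) = √((32+422)/422) = 1.0372
Q* = 814.018 × 1.0372 ≈ 844.32

844 cases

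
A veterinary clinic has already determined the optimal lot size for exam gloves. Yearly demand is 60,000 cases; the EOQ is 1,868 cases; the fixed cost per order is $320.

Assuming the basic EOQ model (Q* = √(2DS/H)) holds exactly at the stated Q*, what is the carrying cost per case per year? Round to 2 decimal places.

EOQ relation: Q² = 2DS/H, so rearrange for the unknown.
H = 2DS / Q² = 2 × 60,000 × 320 / 1,868² = 11.0047

$11.00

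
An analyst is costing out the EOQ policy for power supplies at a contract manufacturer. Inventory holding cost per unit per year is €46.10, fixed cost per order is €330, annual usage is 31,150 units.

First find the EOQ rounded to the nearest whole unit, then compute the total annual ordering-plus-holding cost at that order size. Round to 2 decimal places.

€30,785.87

Q* = √(2·D·S / H) = √(2·31,150·330 / 46.1) = √445,965.3 ≈ 667.81 → Q = 668 units
Orders/yr = 31,150/668 = 46.632; ordering cost = 46.632 × €330 = €15,388.47
Average inventory = 668/2 = 334; holding cost = 334 × €46.1 = €15,397.40
Total = €15,388.47 + €15,397.40 = €30,785.87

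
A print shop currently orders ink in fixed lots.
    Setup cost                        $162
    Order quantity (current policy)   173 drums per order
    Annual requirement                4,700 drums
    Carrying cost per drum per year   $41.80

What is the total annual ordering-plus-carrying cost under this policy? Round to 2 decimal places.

Annual ordering cost = (D/Q)·S = (4,700/173) × 162 = $4,401.16
Annual holding cost  = (Q/2)·H = (173/2) × 41.8 = $3,615.70
Total = $4,401.16 + $3,615.70 = $8,016.86

$8,016.86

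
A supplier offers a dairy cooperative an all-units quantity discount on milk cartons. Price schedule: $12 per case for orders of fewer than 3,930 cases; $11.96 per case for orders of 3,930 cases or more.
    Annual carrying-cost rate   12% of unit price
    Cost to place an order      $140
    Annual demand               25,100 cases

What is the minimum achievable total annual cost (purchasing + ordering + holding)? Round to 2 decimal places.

$303,910.32

H₁ = 12%×$12 = $1.4400;  H₂ = 12%×$11.96 = $1.4352
EOQ₁ = √(2×25,100×140/1.4400) = 2,209.20  (< 3,930, feasible at tier 1)
EOQ₂ = √(2×25,100×140/1.4352) = 2,212.89  (< 3,930 → use Q = 3,930 at tier-2 price)
TC(tier 1 (EOQ₁), Q≈2,209.2) = $304,381.25
TC(tier 2, Q≈3,930.0) = $303,910.32
Minimum at tier 2: $303,910.32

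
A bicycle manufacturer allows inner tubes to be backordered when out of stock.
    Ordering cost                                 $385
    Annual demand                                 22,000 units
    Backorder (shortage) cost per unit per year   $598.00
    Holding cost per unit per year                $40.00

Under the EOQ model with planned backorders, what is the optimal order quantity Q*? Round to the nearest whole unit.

Basic EOQ = √(2·22,000·385/40) = 650.769
Backorder adjustment √((H+b)/b) = √((40+598)/598) = 1.0329
Q* = 650.769 × 1.0329 ≈ 672.18

672 units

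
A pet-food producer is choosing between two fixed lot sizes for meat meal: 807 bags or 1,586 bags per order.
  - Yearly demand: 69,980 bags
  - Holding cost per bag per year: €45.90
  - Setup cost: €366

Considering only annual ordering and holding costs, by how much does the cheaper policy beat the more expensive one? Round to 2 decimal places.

€2,289.14

Annual cost at Q: ordering D·S/Q plus holding Q·H/2.
TC(807) = (69,980/807)×366 + (807/2)×45.9 = €50,258.79
TC(1,586) = (69,980/1,586)×366 + (1,586/2)×45.9 = €52,547.93
|ΔTC| = |€50,258.79 − €52,547.93| = €2,289.14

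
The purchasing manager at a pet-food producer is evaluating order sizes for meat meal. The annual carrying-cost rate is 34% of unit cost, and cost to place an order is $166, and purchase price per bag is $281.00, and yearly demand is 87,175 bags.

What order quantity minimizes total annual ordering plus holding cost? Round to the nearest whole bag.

Carrying cost H = $281 × 34% = $95.5400/bag/yr
2DS/H = 2·87,175·166/95.54 = 302,931.76
EOQ = √302,931.76 ≈ 550.39

550 bags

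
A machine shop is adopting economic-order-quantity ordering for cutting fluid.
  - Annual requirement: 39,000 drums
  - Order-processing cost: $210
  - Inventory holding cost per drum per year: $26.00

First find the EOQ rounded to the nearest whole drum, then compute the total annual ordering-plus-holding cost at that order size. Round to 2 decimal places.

$20,636.86

Optimal lot size Q* = (2 × 39,000 × $210 / $26)^½ ≈ 793.73 → Q = 794 drums
Orders/yr = 39,000/794 = 49.118; ordering cost = 49.118 × $210 = $10,314.86
Average inventory = 794/2 = 397; holding cost = 397 × $26 = $10,322.00
Total = $10,314.86 + $10,322.00 = $20,636.86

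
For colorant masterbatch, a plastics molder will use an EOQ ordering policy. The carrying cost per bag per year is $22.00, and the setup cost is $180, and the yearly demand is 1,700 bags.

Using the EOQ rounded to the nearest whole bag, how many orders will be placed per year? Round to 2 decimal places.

10.18 orders per year

Q* = √(2·D·S / H) = √(2·1,700·180 / 22) = √27,818.2 ≈ 166.79 → Q = 167
Orders per year = D/Q = 1,700 / 167 = 10.180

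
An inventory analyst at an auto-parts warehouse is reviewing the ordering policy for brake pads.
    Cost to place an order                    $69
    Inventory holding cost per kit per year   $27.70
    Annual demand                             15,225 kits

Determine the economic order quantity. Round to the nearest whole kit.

275 kits

EOQ = √(2DS/H) = √(2 × 15,225 × 69 / 27.7)
    = √(75,850.18) ≈ 275.41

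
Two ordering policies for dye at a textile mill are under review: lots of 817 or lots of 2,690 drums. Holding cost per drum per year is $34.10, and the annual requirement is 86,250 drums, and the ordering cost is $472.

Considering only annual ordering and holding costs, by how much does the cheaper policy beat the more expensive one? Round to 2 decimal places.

Annual cost at Q: ordering D·S/Q plus holding Q·H/2.
TC(817) = (86,250/817)×472 + (817/2)×34.1 = $63,758.49
TC(2,690) = (86,250/2,690)×472 + (2,690/2)×34.1 = $60,998.33
|ΔTC| = |$63,758.49 − $60,998.33| = $2,760.16

$2,760.16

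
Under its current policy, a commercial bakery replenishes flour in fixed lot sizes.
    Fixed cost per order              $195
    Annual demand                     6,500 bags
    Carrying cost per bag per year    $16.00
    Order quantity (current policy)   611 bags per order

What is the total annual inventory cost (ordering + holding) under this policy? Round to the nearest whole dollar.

Orders/yr = 6,500/611 = 10.638; ordering cost = 10.638 × $195 = $2,074.47
Average inventory = 611/2 = 305.5; holding cost = 305.5 × $16 = $4,888.00
Total = $2,074.47 + $4,888.00 = $6,962.47

$6,962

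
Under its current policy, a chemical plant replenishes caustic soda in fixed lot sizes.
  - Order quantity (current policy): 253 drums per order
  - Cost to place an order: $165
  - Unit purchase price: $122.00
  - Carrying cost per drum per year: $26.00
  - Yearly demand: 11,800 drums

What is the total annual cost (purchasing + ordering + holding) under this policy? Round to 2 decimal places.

$1,450,584.65

Ordering: D/Q × S = 11,800/253 × $165 = $7,695.65
Holding:  Q/2 × H = 253/2 × $26 = $3,289.00
Purchase cost = D·C = 11,800 × 122 = $1,439,600.00
Total = $7,695.65 + $3,289.00 + $1,439,600.00 = $1,450,584.65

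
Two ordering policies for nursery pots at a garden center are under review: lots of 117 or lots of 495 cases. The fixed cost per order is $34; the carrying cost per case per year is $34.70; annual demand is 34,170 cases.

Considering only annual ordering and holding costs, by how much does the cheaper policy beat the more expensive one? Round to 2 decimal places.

Annual cost at Q: ordering D·S/Q plus holding Q·H/2.
TC(117) = (34,170/117)×34 + (117/2)×34.7 = $11,959.69
TC(495) = (34,170/495)×34 + (495/2)×34.7 = $10,935.28
|ΔTC| = |$11,959.69 − $10,935.28| = $1,024.41

$1,024.41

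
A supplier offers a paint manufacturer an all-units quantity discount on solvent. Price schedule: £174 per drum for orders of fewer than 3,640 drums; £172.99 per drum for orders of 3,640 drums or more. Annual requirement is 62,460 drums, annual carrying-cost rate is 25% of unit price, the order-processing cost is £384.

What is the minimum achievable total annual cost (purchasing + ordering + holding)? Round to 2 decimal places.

£10,890,255.04

H₁ = 25%×£174 = £43.5000;  H₂ = 25%×£172.99 = £43.2475
EOQ₁ = √(2×62,460×384/43.5000) = 1,050.12  (< 3,640, feasible at tier 1)
EOQ₂ = √(2×62,460×384/43.2475) = 1,053.18  (< 3,640 → use Q = 3,640 at tier-2 price)
TC(tier 1 (EOQ₁), Q≈1,050.1) = £10,913,720.01
TC(tier 2, Q≈3,640.0) = £10,890,255.04
Minimum at tier 2: £10,890,255.04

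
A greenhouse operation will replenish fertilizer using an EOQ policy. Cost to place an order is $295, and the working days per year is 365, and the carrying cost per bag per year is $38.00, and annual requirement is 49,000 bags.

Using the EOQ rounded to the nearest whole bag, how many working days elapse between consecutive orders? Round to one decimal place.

Optimal lot size Q* = (2 × 49,000 × $295 / $38)^½ ≈ 872.23 → Q = 872 bags
Cycle time = (working days × Q)/D = (365 × 872) / 49,000 = 6.496 days

6.5 days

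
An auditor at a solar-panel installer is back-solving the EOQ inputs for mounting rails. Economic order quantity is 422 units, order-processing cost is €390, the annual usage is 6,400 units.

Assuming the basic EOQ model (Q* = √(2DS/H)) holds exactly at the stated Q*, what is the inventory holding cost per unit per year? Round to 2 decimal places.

EOQ relation: Q² = 2DS/H, so rearrange for the unknown.
H = 2DS / Q² = 2 × 6,400 × 390 / 422² = 28.0317

€28.03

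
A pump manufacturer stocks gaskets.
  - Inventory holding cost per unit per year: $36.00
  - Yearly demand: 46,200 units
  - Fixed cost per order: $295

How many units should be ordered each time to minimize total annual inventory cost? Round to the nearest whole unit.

Optimal lot size Q* = (2 × 46,200 × $295 / $36)^½ ≈ 870.15

870 units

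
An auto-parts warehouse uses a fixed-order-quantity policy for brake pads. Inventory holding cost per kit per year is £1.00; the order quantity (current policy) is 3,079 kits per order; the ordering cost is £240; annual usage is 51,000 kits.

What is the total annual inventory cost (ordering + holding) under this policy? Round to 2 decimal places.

£5,514.82

Orders/yr = 51,000/3,079 = 16.564; ordering cost = 16.564 × £240 = £3,975.32
Average inventory = 3,079/2 = 1539.5; holding cost = 1539.5 × £1 = £1,539.50
Total = £3,975.32 + £1,539.50 = £5,514.82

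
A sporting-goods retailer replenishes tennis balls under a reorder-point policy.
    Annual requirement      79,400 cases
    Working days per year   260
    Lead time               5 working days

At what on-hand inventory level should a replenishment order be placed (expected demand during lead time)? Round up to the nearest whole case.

Daily demand d = 79,400 / 260 = 305.385 cases/day
Demand during lead time = 305.385 × 5 = 1,526.92
Reorder point = 1,526.92 → round up

1,527 cases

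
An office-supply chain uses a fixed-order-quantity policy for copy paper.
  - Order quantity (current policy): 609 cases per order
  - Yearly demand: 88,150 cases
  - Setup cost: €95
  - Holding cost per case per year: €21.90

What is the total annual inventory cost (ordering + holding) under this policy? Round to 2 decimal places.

Ordering: D/Q × S = 88,150/609 × €95 = €13,750.82
Holding:  Q/2 × H = 609/2 × €21.9 = €6,668.55
Total = €13,750.82 + €6,668.55 = €20,419.37

€20,419.37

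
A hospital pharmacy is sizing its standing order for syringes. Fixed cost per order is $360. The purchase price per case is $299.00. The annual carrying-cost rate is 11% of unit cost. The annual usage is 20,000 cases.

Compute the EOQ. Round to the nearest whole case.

Holding cost per case per year: H = 11% × $299 = $32.8900
Optimal lot size Q* = (2 × 20,000 × $360 / $32.89)^½ ≈ 661.68

662 cases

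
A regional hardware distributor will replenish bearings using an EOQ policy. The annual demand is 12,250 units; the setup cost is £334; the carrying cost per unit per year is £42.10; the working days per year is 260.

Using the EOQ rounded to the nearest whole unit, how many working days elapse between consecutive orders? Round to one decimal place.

9.4 days

EOQ = √(2DS/H) = √(2 × 12,250 × 334 / 42.1)
    = √(194,370.55) ≈ 440.87 → Q = 441 units
T = Q/D × 260 days = 441/12,250 × 260 = 9.360 days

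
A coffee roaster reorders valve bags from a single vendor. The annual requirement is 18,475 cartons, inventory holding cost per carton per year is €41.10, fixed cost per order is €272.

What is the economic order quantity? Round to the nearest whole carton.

495 cartons

Optimal lot size Q* = (2 × 18,475 × €272 / €41.1)^½ ≈ 494.51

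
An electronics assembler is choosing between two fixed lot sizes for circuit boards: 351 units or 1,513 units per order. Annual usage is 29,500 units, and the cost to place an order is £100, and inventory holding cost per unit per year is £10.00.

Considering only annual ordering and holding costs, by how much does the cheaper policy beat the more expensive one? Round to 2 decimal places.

For each Q, cost = (D/Q)·S + (Q/2)·H.
TC(351) = (29,500/351)×100 + (351/2)×10 = £10,159.56
TC(1,513) = (29,500/1,513)×100 + (1,513/2)×10 = £9,514.77
Lots of 1,513 are cheaper by £644.79.

£644.79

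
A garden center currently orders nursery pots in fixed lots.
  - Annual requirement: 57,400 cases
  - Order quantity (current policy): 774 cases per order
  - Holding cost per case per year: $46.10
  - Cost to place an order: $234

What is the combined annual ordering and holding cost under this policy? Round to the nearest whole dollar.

$35,194

Orders/yr = 57,400/774 = 74.160; ordering cost = 74.160 × $234 = $17,353.49
Average inventory = 774/2 = 387; holding cost = 387 × $46.1 = $17,840.70
Total = $17,353.49 + $17,840.70 = $35,194.19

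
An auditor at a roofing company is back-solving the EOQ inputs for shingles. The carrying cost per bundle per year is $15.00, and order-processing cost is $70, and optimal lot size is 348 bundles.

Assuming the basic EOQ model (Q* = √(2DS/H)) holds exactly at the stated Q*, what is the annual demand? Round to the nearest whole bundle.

12,975 bundles per year

EOQ relation: Q² = 2DS/H, so rearrange for the unknown.
D = Q²H / (2S) = 348² × 15 / (2 × 70) = 12,975.43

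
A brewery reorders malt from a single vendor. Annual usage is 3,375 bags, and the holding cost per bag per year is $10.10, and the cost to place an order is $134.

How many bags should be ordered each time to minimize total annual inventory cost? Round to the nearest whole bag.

Optimal lot size Q* = (2 × 3,375 × $134 / $10.1)^½ ≈ 299.26

299 bags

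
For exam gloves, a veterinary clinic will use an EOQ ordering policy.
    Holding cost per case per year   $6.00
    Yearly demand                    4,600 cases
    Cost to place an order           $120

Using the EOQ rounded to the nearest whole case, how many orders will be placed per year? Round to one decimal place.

10.7 orders per year

2DS/H = 2·4,600·120/6 = 184,000.00
EOQ = √184,000.00 ≈ 428.95 → Q = 429
N = D/Q = 4,600/429 ≈ 10.723 orders/yr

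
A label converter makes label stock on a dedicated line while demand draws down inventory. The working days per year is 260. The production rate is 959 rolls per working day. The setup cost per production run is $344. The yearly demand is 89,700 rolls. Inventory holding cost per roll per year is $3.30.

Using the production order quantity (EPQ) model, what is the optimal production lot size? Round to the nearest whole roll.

Daily demand d = 89,700/260 = 345.000; p = 959; 1 − d/p = 0.64025
EPQ = √(2DS / (H(1 − d/p)))
    = √(2 × 89,700 × 344 / (3.3 × 0.64025)) ≈ 5,404.54

5,405 rolls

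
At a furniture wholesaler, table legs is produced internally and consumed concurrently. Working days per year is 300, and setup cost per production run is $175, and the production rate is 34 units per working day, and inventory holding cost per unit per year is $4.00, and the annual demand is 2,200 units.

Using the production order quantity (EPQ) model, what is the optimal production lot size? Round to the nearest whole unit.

495 units

d = 2,200/300 = 7.3333 units/day;  effective holding cost H(1 − d/p) = 4·(1 − 7.3333/34) = 3.13725
Q* = √(2DS / H_eff) = √(2·2,200·175 / 3.13725) ≈ 495.42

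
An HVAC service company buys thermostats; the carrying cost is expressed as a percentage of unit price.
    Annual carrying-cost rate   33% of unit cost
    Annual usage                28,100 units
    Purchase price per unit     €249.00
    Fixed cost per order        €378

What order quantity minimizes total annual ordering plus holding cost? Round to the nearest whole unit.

508 units

H = i·C = 0.33 × €249 = €82.1700 per unit-year
Q* = √(2·D·S / H) = √(2·28,100·378 / 82.17) = √258,532.3 ≈ 508.46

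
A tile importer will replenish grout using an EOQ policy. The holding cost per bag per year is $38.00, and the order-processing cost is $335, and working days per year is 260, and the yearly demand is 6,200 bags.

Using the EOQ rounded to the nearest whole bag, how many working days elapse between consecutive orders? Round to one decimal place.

13.9 days

EOQ = √(2DS/H) = √(2 × 6,200 × 335 / 38)
    = √(109,315.79) ≈ 330.63 → Q = 331 bags
T = Q/D × 260 days = 331/6,200 × 260 = 13.881 days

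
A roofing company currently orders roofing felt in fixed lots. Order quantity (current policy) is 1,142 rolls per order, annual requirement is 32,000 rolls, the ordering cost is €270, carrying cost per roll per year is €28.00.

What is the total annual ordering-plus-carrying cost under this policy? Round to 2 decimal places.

€23,553.67

Annual ordering cost = (D/Q)·S = (32,000/1,142) × 270 = €7,565.67
Annual holding cost  = (Q/2)·H = (1,142/2) × 28 = €15,988.00
Total = €7,565.67 + €15,988.00 = €23,553.67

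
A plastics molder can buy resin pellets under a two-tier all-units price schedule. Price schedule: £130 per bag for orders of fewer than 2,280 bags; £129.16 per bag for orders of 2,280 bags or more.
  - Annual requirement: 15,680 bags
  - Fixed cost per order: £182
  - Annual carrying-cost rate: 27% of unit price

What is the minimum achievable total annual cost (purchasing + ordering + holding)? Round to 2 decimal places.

H₁ = 27%×£130 = £35.1000;  H₂ = 27%×£129.16 = £34.8732
EOQ₁ = √(2×15,680×182/35.1000) = 403.25  (< 2,280, feasible at tier 1)
EOQ₂ = √(2×15,680×182/34.8732) = 404.56  (< 2,280 → use Q = 2,280 at tier-2 price)
TC(tier 1 (EOQ₁), Q≈403.2) = £2,052,553.94
TC(tier 2, Q≈2,280.0) = £2,066,235.90
Minimum at tier 1 (EOQ₁): £2,052,553.94

£2,052,553.94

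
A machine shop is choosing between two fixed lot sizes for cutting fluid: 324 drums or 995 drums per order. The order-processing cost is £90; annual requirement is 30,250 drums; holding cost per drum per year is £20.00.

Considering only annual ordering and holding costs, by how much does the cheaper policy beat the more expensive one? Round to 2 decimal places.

TC(Q) = (D/Q)S + (Q/2)H
TC(324) = (30,250/324)×90 + (324/2)×20 = £11,642.78
TC(995) = (30,250/995)×90 + (995/2)×20 = £12,686.18
|ΔTC| = |£11,642.78 − £12,686.18| = £1,043.40

£1,043.40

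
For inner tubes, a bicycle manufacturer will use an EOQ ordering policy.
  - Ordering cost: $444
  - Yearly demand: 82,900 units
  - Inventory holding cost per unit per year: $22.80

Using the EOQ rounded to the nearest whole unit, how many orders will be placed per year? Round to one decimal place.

46.1 orders per year

2DS/H = 2·82,900·444/22.8 = 3,228,736.84
EOQ = √3,228,736.84 ≈ 1,796.87 → Q = 1,797
Orders per year = D/Q = 82,900 / 1,797 = 46.132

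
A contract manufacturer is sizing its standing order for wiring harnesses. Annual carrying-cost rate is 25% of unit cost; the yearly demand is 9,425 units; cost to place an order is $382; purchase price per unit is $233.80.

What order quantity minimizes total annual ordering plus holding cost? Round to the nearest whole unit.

Carrying cost H = $233.8 × 25% = $58.4500/unit/yr
Q* = √(2·D·S / H) = √(2·9,425·382 / 58.45) = √123,194.2 ≈ 350.99

351 units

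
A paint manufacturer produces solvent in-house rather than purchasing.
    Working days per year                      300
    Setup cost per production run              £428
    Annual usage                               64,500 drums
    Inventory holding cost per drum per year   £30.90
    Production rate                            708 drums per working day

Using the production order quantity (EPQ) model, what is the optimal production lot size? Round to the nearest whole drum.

1,602 drums

Daily demand d = 64,500/300 = 215.000; p = 708; 1 − d/p = 0.69633
EPQ = √(2DS / (H(1 − d/p)))
    = √(2 × 64,500 × 428 / (30.9 × 0.69633)) ≈ 1,601.88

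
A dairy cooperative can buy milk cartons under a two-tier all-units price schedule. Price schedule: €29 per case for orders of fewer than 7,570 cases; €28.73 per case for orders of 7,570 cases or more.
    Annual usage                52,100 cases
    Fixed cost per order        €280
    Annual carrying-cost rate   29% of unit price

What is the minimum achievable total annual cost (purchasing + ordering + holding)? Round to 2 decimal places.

H₁ = 29%×€29 = €8.4100;  H₂ = 29%×€28.73 = €8.3317
EOQ₁ = √(2×52,100×280/8.4100) = 1,862.58  (< 7,570, feasible at tier 1)
EOQ₂ = √(2×52,100×280/8.3317) = 1,871.31  (< 7,570 → use Q = 7,570 at tier-2 price)
TC(tier 1 (EOQ₁), Q≈1,862.6) = €1,526,564.30
TC(tier 2, Q≈7,570.0) = €1,530,295.57
Minimum at tier 1 (EOQ₁): €1,526,564.30

€1,526,564.30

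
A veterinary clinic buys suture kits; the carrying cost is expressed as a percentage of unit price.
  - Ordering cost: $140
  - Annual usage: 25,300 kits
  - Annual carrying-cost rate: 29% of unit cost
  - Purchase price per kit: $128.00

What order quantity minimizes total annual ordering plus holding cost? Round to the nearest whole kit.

Holding cost per kit per year: H = 29% × $128 = $37.1200
2DS/H = 2·25,300·140/37.12 = 190,840.52
EOQ = √190,840.52 ≈ 436.85

437 kits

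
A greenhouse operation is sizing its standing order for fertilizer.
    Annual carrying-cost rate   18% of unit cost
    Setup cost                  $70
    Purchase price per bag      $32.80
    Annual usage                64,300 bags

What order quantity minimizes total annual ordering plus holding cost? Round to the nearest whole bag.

1,235 bags

Holding cost per bag per year: H = 18% × $32.8 = $5.9040
Optimal lot size Q* = (2 × 64,300 × $70 / $5.904)^½ ≈ 1,234.80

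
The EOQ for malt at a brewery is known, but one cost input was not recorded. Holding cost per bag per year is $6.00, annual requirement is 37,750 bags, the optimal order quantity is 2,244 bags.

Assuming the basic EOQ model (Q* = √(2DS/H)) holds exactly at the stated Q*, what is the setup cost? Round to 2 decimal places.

EOQ relation: Q² = 2DS/H, so rearrange for the unknown.
S = Q²H / (2D) = 2,244² × 6 / (2 × 37,750) = 400.1750

$400.18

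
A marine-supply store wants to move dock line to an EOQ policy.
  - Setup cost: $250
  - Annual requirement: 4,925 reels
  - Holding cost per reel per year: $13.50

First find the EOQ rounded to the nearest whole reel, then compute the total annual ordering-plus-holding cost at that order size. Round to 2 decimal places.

$5,765.74

EOQ = √(2DS/H) = √(2 × 4,925 × 250 / 13.5)
    = √(182,407.41) ≈ 427.09 → Q = 427 reels
Orders/yr = 4,925/427 = 11.534; ordering cost = 11.534 × $250 = $2,883.49
Average inventory = 427/2 = 213.5; holding cost = 213.5 × $13.5 = $2,882.25
Total = $2,883.49 + $2,882.25 = $5,765.74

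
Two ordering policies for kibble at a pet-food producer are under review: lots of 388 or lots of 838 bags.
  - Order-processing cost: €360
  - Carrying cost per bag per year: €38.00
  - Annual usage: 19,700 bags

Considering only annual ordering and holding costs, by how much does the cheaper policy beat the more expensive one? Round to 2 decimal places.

€1,265.34

TC(Q) = (D/Q)S + (Q/2)H
TC(388) = (19,700/388)×360 + (388/2)×38 = €25,650.35
TC(838) = (19,700/838)×360 + (838/2)×38 = €24,385.01
|ΔTC| = |€25,650.35 − €24,385.01| = €1,265.34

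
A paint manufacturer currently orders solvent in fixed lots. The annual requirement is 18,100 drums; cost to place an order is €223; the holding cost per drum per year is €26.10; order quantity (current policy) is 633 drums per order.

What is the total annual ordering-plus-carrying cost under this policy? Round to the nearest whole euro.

Orders/yr = 18,100/633 = 28.594; ordering cost = 28.594 × €223 = €6,376.46
Average inventory = 633/2 = 316.5; holding cost = 316.5 × €26.1 = €8,260.65
Total = €6,376.46 + €8,260.65 = €14,637.11

€14,637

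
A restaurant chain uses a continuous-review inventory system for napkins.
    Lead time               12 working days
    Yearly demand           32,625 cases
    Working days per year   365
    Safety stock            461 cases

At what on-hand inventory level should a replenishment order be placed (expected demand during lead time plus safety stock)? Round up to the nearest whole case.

Daily demand d = 32,625 / 365 = 89.384 cases/day
Demand during lead time = 89.384 × 12 = 1,072.60
Reorder point = 1,072.60 + 461 = 1,533.60 → round up

1,534 cases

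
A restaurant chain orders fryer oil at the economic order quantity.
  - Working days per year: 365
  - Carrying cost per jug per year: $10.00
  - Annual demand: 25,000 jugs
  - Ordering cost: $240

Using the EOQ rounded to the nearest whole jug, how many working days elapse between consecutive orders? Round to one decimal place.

2DS/H = 2·25,000·240/10 = 1,200,000.00
EOQ = √1,200,000.00 ≈ 1,095.45 → Q = 1,095 jugs
T = Q/D × 365 days = 1,095/25,000 × 365 = 15.987 days

16.0 days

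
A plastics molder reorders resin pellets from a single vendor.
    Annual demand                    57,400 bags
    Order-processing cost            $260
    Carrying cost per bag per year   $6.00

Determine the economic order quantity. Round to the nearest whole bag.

Q* = √(2·D·S / H) = √(2·57,400·260 / 6) = √4,974,666.7 ≈ 2,230.40

2,230 bags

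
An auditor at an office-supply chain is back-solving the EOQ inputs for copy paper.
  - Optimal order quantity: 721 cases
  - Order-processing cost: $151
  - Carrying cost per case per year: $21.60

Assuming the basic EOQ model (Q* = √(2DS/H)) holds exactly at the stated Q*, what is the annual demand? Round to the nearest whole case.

EOQ relation: Q² = 2DS/H, so rearrange for the unknown.
D = Q²H / (2S) = 721² × 21.6 / (2 × 151) = 37,180.68

37,181 cases per year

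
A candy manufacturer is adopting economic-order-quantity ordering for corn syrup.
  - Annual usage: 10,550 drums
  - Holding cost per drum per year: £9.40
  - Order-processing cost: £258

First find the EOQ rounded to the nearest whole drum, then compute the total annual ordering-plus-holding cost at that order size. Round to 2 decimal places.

EOQ = √(2DS/H) = √(2 × 10,550 × 258 / 9.4)
    = √(579,127.66) ≈ 761.00 → Q = 761 drums
Orders/yr = 10,550/761 = 13.863; ordering cost = 13.863 × £258 = £3,576.74
Average inventory = 761/2 = 380.5; holding cost = 380.5 × £9.4 = £3,576.70
Total = £3,576.74 + £3,576.70 = £7,153.44

£7,153.44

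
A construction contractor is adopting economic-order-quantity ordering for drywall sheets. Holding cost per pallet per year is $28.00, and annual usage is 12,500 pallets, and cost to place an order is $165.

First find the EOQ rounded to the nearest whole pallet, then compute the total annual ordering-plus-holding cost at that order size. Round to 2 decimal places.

$10,747.09

2DS/H = 2·12,500·165/28 = 147,321.43
EOQ = √147,321.43 ≈ 383.82 → Q = 384 pallets
Orders/yr = 12,500/384 = 32.552; ordering cost = 32.552 × $165 = $5,371.09
Average inventory = 384/2 = 192; holding cost = 192 × $28 = $5,376.00
Total = $5,371.09 + $5,376.00 = $10,747.09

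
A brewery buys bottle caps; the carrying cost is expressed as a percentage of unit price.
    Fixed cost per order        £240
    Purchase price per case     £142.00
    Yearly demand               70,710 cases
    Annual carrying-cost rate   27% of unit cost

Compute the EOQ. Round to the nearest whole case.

941 cases

Holding cost per case per year: H = 27% × £142 = £38.3400
2DS/H = 2·70,710·240/38.34 = 885,258.22
EOQ = √885,258.22 ≈ 940.88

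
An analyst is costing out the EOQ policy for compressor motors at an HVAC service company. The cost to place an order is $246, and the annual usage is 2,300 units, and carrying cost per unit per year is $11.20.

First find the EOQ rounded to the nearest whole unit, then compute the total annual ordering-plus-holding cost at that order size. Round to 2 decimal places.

$3,560.05

EOQ = √(2DS/H) = √(2 × 2,300 × 246 / 11.2)
    = √(101,035.71) ≈ 317.86 → Q = 318 units
Orders/yr = 2,300/318 = 7.233; ordering cost = 7.233 × $246 = $1,779.25
Average inventory = 318/2 = 159; holding cost = 159 × $11.2 = $1,780.80
Total = $1,779.25 + $1,780.80 = $3,560.05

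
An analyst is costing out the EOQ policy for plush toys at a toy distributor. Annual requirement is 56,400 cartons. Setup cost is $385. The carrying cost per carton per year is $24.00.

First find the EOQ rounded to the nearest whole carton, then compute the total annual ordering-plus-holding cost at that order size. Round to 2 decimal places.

$32,284.24

Optimal lot size Q* = (2 × 56,400 × $385 / $24)^½ ≈ 1,345.18 → Q = 1,345 cartons
Orders/yr = 56,400/1,345 = 41.933; ordering cost = 41.933 × $385 = $16,144.24
Average inventory = 1,345/2 = 672.5; holding cost = 672.5 × $24 = $16,140.00
Total = $16,144.24 + $16,140.00 = $32,284.24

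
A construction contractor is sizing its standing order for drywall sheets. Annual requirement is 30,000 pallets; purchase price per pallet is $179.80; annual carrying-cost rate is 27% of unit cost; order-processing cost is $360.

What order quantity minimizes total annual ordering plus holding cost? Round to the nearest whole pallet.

Carrying cost H = $179.8 × 27% = $48.5460/pallet/yr
EOQ = √(2DS/H) = √(2 × 30,000 × 360 / 48.546)
    = √(444,938.82) ≈ 667.04

667 pallets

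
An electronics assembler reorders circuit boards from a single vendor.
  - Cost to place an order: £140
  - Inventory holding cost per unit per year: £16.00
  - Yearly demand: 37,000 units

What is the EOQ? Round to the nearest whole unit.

Optimal lot size Q* = (2 × 37,000 × £140 / £16)^½ ≈ 804.67

805 units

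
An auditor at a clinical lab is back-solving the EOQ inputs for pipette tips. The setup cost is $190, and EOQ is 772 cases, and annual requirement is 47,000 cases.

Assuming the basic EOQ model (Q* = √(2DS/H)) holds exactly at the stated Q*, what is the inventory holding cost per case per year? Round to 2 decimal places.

$29.97

EOQ relation: Q² = 2DS/H, so rearrange for the unknown.
H = 2DS / Q² = 2 × 47,000 × 190 / 772² = 29.9672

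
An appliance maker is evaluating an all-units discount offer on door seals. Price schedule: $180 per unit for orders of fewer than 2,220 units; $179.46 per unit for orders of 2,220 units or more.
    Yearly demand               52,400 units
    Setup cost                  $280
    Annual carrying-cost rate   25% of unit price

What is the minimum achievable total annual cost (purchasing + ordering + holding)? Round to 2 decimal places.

H₁ = 25%×$180 = $45.0000;  H₂ = 25%×$179.46 = $44.8650
EOQ₁ = √(2×52,400×280/45.0000) = 807.52  (< 2,220, feasible at tier 1)
EOQ₂ = √(2×52,400×280/44.8650) = 808.73  (< 2,220 → use Q = 2,220 at tier-2 price)
TC(tier 1 (EOQ₁), Q≈807.5) = $9,468,338.41
TC(tier 2, Q≈2,220.0) = $9,460,113.16
Minimum at tier 2: $9,460,113.16

$9,460,113.16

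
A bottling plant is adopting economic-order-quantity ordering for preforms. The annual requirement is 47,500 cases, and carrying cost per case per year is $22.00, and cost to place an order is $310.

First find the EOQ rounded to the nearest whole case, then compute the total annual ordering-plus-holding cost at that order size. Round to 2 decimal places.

$25,453.88

2DS/H = 2·47,500·310/22 = 1,338,636.36
EOQ = √1,338,636.36 ≈ 1,156.99 → Q = 1,157 cases
Orders/yr = 47,500/1,157 = 41.054; ordering cost = 41.054 × $310 = $12,726.88
Average inventory = 1,157/2 = 578.5; holding cost = 578.5 × $22 = $12,727.00
Total = $12,726.88 + $12,727.00 = $25,453.88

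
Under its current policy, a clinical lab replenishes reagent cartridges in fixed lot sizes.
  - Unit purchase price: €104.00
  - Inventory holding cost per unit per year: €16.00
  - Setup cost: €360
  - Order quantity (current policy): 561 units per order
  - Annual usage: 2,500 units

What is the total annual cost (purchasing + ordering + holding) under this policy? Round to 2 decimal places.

Annual ordering cost = (D/Q)·S = (2,500/561) × 360 = €1,604.28
Annual holding cost  = (Q/2)·H = (561/2) × 16 = €4,488.00
Purchase cost = D·C = 2,500 × 104 = €260,000.00
Total = €1,604.28 + €4,488.00 + €260,000.00 = €266,092.28

€266,092.28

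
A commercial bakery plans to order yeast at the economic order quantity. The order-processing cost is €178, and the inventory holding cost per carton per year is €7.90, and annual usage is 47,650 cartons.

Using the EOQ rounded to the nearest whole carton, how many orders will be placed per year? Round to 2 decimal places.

2DS/H = 2·47,650·178/7.9 = 2,147,265.82
EOQ = √2,147,265.82 ≈ 1,465.36 → Q = 1,465
N = D/Q = 47,650/1,465 ≈ 32.526 orders/yr

32.53 orders per year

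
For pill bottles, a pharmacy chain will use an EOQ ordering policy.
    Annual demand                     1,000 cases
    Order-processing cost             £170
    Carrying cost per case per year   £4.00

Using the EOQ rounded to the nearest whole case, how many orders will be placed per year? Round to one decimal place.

Q* = √(2·D·S / H) = √(2·1,000·170 / 4) = √85,000.0 ≈ 291.55 → Q = 292
Orders per year = D/Q = 1,000 / 292 = 3.425

3.4 orders per year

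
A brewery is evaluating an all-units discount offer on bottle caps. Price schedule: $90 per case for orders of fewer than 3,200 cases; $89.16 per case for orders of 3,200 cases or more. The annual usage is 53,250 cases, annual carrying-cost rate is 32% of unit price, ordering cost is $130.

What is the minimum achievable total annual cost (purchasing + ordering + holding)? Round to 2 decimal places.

$4,795,583.20

H₁ = 32%×$90 = $28.8000;  H₂ = 32%×$89.16 = $28.5312
EOQ₁ = √(2×53,250×130/28.8000) = 693.35  (< 3,200, feasible at tier 1)
EOQ₂ = √(2×53,250×130/28.5312) = 696.60  (< 3,200 → use Q = 3,200 at tier-2 price)
TC(tier 1 (EOQ₁), Q≈693.3) = $4,812,468.37
TC(tier 2, Q≈3,200.0) = $4,795,583.20
Minimum at tier 2: $4,795,583.20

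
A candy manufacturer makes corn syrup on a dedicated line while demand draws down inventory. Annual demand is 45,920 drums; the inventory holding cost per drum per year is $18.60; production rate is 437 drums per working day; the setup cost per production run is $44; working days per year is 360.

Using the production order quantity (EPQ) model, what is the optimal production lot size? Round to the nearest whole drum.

554 drums

d = 45,920/360 = 127.5556 drums/day;  effective holding cost H(1 − d/p) = 18.6·(1 − 127.5556/437) = 13.17086
Q* = √(2DS / H_eff) = √(2·45,920·44 / 13.17086) ≈ 553.90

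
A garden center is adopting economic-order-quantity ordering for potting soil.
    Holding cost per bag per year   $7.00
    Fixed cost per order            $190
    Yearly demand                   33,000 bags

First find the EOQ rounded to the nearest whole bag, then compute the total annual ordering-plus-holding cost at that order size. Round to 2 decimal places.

Optimal lot size Q* = (2 × 33,000 × $190 / $7)^½ ≈ 1,338.44 → Q = 1,338 bags
Ordering: D/Q × S = 33,000/1,338 × $190 = $4,686.10
Holding:  Q/2 × H = 1,338/2 × $7 = $4,683.00
Total = $4,686.10 + $4,683.00 = $9,369.10

$9,369.10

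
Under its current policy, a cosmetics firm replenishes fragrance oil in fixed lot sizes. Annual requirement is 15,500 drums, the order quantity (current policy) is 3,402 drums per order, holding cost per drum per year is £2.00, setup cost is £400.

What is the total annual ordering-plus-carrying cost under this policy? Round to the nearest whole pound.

Orders/yr = 15,500/3,402 = 4.556; ordering cost = 4.556 × £400 = £1,822.46
Average inventory = 3,402/2 = 1701; holding cost = 1701 × £2 = £3,402.00
Total = £1,822.46 + £3,402.00 = £5,224.46

£5,224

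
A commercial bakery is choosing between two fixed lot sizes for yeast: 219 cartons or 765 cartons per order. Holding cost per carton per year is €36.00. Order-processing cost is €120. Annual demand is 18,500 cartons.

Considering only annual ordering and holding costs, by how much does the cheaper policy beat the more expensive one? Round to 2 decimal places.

€2,592.97

For each Q, cost = (D/Q)·S + (Q/2)·H.
TC(219) = (18,500/219)×120 + (219/2)×36 = €14,078.99
TC(765) = (18,500/765)×120 + (765/2)×36 = €16,671.96
|ΔTC| = |€14,078.99 − €16,671.96| = €2,592.97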